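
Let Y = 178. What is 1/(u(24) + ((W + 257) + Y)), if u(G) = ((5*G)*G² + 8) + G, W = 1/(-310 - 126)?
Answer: 436/30339931 ≈ 1.4370e-5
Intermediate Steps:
W = -1/436 (W = 1/(-436) = -1/436 ≈ -0.0022936)
u(G) = 8 + G + 5*G³ (u(G) = (5*G³ + 8) + G = (8 + 5*G³) + G = 8 + G + 5*G³)
1/(u(24) + ((W + 257) + Y)) = 1/((8 + 24 + 5*24³) + ((-1/436 + 257) + 178)) = 1/((8 + 24 + 5*13824) + (112051/436 + 178)) = 1/((8 + 24 + 69120) + 189659/436) = 1/(69152 + 189659/436) = 1/(30339931/436) = 436/30339931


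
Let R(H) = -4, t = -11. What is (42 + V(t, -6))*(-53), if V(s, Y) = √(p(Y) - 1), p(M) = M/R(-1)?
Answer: -2226 - 53*√2/2 ≈ -2263.5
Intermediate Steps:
p(M) = -M/4 (p(M) = M/(-4) = M*(-¼) = -M/4)
V(s, Y) = √(-1 - Y/4) (V(s, Y) = √(-Y/4 - 1) = √(-1 - Y/4))
(42 + V(t, -6))*(-53) = (42 + √(-4 - 1*(-6))/2)*(-53) = (42 + √(-4 + 6)/2)*(-53) = (42 + √2/2)*(-53) = -2226 - 53*√2/2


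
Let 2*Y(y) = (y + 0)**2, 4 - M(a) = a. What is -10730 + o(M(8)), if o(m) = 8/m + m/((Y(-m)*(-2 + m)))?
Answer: -128783/12 ≈ -10732.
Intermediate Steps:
M(a) = 4 - a
Y(y) = y**2/2 (Y(y) = (y + 0)**2/2 = y**2/2)
o(m) = 8/m + 2/(m*(-2 + m)) (o(m) = 8/m + m/((((-m)**2/2)*(-2 + m))) = 8/m + m/(((m**2/2)*(-2 + m))) = 8/m + m/((m**2*(-2 + m)/2)) = 8/m + m*(2/(m**2*(-2 + m))) = 8/m + 2/(m*(-2 + m)))
-10730 + o(M(8)) = -10730 + 2*(-7 + 4*(4 - 1*8))/((4 - 1*8)*(-2 + (4 - 1*8))) = -10730 + 2*(-7 + 4*(4 - 8))/((4 - 8)*(-2 + (4 - 8))) = -10730 + 2*(-7 + 4*(-4))/(-4*(-2 - 4)) = -10730 + 2*(-1/4)*(-7 - 16)/(-6) = -10730 + 2*(-1/4)*(-1/6)*(-23) = -10730 - 23/12 = -128783/12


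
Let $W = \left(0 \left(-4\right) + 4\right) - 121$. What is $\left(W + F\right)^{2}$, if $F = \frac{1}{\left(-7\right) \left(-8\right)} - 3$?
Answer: $\frac{45144961}{3136} \approx 14396.0$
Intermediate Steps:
$W = -117$ ($W = \left(0 + 4\right) - 121 = 4 - 121 = -117$)
$F = - \frac{167}{56}$ ($F = \frac{1}{56} - 3 = - \frac{167}{56} \approx -2.9821$)
$\left(W + F\right)^{2} = \left(-117 - \frac{167}{56}\right)^{2} = \left(- \frac{6719}{56}\right)^{2} = \frac{45144961}{3136}$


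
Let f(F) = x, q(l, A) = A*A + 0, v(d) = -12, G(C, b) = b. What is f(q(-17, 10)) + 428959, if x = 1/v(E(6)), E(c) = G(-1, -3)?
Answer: 5147507/12 ≈ 4.2896e+5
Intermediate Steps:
E(c) = -3
q(l, A) = A² (q(l, A) = A² + 0 = A²)
x = -1/12 (x = 1/(-12) = -1/12 ≈ -0.083333)
f(F) = -1/12
f(q(-17, 10)) + 428959 = -1/12 + 428959 = 5147507/12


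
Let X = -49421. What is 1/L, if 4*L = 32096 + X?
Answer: -4/17325 ≈ -0.00023088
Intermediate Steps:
L = -17325/4 (L = (32096 - 49421)/4 = (¼)*(-17325) = -17325/4 ≈ -4331.3)
1/L = 1/(-17325/4) = -4/17325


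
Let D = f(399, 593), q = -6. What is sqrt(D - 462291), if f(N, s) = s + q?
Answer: 2*I*sqrt(115426) ≈ 679.49*I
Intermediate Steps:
f(N, s) = -6 + s (f(N, s) = s - 6 = -6 + s)
D = 587 (D = -6 + 593 = 587)
sqrt(D - 462291) = sqrt(587 - 462291) = sqrt(-461704) = 2*I*sqrt(115426)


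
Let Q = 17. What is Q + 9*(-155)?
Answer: -1378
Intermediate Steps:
Q + 9*(-155) = 17 + 9*(-155) = 17 - 1395 = -1378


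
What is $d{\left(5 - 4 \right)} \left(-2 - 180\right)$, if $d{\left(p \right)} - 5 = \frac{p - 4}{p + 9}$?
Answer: $- \frac{4277}{5} \approx -855.4$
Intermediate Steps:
$d{\left(p \right)} = 5 + \frac{-4 + p}{9 + p}$ ($d{\left(p \right)} = 5 + \frac{p - 4}{p + 9} = 5 + \frac{-4 + p}{9 + p}$)
$d{\left(5 - 4 \right)} \left(-2 - 180\right) = \frac{41 + 6 \left(5 - 4\right)}{9 + \left(5 - 4\right)} \left(-2 - 180\right) = \frac{41 + 6 \cdot 1}{9 + 1} \left(-182\right) = \frac{41 + 6}{10} \left(-182\right) = \frac{1}{10} \cdot 47 \left(-182\right) = \frac{47}{10} \left(-182\right) = - \frac{4277}{5}$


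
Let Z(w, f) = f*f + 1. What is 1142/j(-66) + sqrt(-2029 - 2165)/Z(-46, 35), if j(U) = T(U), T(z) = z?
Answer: -571/33 + 3*I*sqrt(466)/1226 ≈ -17.303 + 0.052823*I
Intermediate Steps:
j(U) = U
Z(w, f) = 1 + f**2 (Z(w, f) = f**2 + 1 = 1 + f**2)
1142/j(-66) + sqrt(-2029 - 2165)/Z(-46, 35) = 1142/(-66) + sqrt(-2029 - 2165)/(1 + 35**2) = 1142*(-1/66) + sqrt(-4194)/(1 + 1225) = -571/33 + (3*I*sqrt(466))/1226 = -571/33 + (3*I*sqrt(466))*(1/1226) = -571/33 + 3*I*sqrt(466)/1226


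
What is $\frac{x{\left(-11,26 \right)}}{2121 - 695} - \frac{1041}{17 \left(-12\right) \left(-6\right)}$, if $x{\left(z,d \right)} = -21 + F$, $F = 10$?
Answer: $- \frac{249655}{290904} \approx -0.8582$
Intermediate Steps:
$x{\left(z,d \right)} = -11$ ($x{\left(z,d \right)} = -21 + 10 = -11$)
$\frac{x{\left(-11,26 \right)}}{2121 - 695} - \frac{1041}{17 \left(-12\right) \left(-6\right)} = - \frac{11}{2121 - 695} - \frac{1041}{17 \left(-12\right) \left(-6\right)} = - \frac{11}{2121 - 695} - \frac{1041}{\left(-204\right) \left(-6\right)} = - \frac{11}{1426} - \frac{1041}{1224} = \left(-11\right) \frac{1}{1426} - \frac{347}{408} = - \frac{11}{1426} - \frac{347}{408} = - \frac{249655}{290904}$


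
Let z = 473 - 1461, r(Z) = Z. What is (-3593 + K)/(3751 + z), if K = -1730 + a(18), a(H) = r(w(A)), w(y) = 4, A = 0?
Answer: -591/307 ≈ -1.9251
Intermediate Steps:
z = -988
a(H) = 4
K = -1726 (K = -1730 + 4 = -1726)
(-3593 + K)/(3751 + z) = (-3593 - 1726)/(3751 - 988) = -5319/2763 = -5319*1/2763 = -591/307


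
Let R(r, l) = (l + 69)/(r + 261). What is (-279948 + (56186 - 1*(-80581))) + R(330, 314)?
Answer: -84619588/591 ≈ -1.4318e+5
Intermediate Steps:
R(r, l) = (69 + l)/(261 + r)
(-279948 + (56186 - 1*(-80581))) + R(330, 314) = (-279948 + (56186 - 1*(-80581))) + (69 + 314)/(261 + 330) = (-279948 + (56186 + 80581)) + 383/591 = (-279948 + 136767) + (1/591)*383 = -143181 + 383/591 = -84619588/591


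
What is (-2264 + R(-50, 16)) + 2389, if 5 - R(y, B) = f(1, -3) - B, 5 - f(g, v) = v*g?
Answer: 138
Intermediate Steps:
f(g, v) = 5 - g*v (f(g, v) = 5 - v*g = 5 - g*v)
R(y, B) = -3 + B (R(y, B) = 5 - ((5 - 1*1*(-3)) - B) = 5 - ((5 + 3) - B) = 5 - (8 - B) = 5 + (-8 + B) = -3 + B)
(-2264 + R(-50, 16)) + 2389 = (-2264 + (-3 + 16)) + 2389 = (-2264 + 13) + 2389 = -2251 + 2389 = 138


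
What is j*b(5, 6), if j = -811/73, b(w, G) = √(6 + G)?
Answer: -1622*√3/73 ≈ -38.485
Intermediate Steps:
j = -811/73 (j = -811*1/73 = -811/73 ≈ -11.110)
j*b(5, 6) = -811*√(6 + 6)/73 = -1622*√3/73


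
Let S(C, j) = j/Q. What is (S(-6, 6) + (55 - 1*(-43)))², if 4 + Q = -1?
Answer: 234256/25 ≈ 9370.2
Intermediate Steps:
Q = -5 (Q = -4 - 1 = -5)
S(C, j) = -j/5 (S(C, j) = j/(-5) = j*(-⅕) = -j/5)
(S(-6, 6) + (55 - 1*(-43)))² = (-⅕*6 + (55 - 1*(-43)))² = (-6/5 + (55 + 43))² = (-6/5 + 98)² = (484/5)² = 234256/25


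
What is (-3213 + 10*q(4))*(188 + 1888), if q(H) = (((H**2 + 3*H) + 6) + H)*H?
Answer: -3514668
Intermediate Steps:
q(H) = H*(6 + H**2 + 4*H) (q(H) = ((6 + H**2 + 3*H) + H)*H = (6 + H**2 + 4*H)*H = H*(6 + H**2 + 4*H))
(-3213 + 10*q(4))*(188 + 1888) = (-3213 + 10*(4*(6 + 4**2 + 4*4)))*(188 + 1888) = (-3213 + 10*(4*(6 + 16 + 16)))*2076 = (-3213 + 10*(4*38))*2076 = (-3213 + 10*152)*2076 = (-3213 + 1520)*2076 = -1693*2076 = -3514668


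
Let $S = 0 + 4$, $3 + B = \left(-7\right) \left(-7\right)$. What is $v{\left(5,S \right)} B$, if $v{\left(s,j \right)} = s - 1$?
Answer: $184$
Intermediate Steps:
$B = 46$ ($B = -3 - -49 = -3 + 49 = 46$)
$S = 4$
$v{\left(s,j \right)} = -1 + s$ ($v{\left(s,j \right)} = s - 1 = -1 + s$)
$v{\left(5,S \right)} B = \left(-1 + 5\right) 46 = 4 \cdot 46 = 184$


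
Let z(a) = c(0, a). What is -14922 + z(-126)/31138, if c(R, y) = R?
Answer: -14922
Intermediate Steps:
z(a) = 0
-14922 + z(-126)/31138 = -14922 + 0/31138 = -14922 + 0*(1/31138) = -14922 + 0 = -14922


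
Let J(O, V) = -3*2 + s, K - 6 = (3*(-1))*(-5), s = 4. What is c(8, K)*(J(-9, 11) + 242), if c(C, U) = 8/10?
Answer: 192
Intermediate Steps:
K = 21 (K = 6 + (3*(-1))*(-5) = 6 - 3*(-5) = 6 + 15 = 21)
c(C, U) = ⅘ (c(C, U) = 8*(⅒) = ⅘)
J(O, V) = -2 (J(O, V) = -3*2 + 4 = -6 + 4 = -2)
c(8, K)*(J(-9, 11) + 242) = 4*(-2 + 242)/5 = (⅘)*240 = 192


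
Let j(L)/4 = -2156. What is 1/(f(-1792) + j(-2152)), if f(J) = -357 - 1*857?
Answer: -1/9838 ≈ -0.00010165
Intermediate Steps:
f(J) = -1214 (f(J) = -357 - 857 = -1214)
j(L) = -8624 (j(L) = 4*(-2156) = -8624)
1/(f(-1792) + j(-2152)) = 1/(-1214 - 8624) = 1/(-9838) = -1/9838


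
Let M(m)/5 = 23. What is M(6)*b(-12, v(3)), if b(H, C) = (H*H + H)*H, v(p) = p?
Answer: -182160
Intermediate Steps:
b(H, C) = H*(H + H²) (b(H, C) = (H² + H)*H = (H + H²)*H = H*(H + H²))
M(m) = 115 (M(m) = 5*23 = 115)
M(6)*b(-12, v(3)) = 115*((-12)²*(1 - 12)) = 115*(144*(-11)) = 115*(-1584) = -182160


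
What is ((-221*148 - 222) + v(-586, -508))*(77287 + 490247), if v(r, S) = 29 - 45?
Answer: -18697975164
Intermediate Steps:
v(r, S) = -16
((-221*148 - 222) + v(-586, -508))*(77287 + 490247) = ((-221*148 - 222) - 16)*(77287 + 490247) = ((-32708 - 222) - 16)*567534 = (-32930 - 16)*567534 = -32946*567534 = -18697975164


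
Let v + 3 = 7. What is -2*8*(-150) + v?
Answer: 2404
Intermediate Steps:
v = 4 (v = -3 + 7 = 4)
-2*8*(-150) + v = -2*8*(-150) + 4 = -16*(-150) + 4 = 2400 + 4 = 2404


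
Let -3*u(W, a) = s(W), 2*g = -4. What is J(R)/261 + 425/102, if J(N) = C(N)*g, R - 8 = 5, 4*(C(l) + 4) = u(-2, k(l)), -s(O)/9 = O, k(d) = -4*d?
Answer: 2197/522 ≈ 4.2088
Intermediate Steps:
g = -2 (g = (1/2)*(-4) = -2)
s(O) = -9*O
u(W, a) = 3*W (u(W, a) = -(-3)*W = 3*W)
C(l) = -11/2 (C(l) = -4 + (3*(-2))/4 = -4 + (1/4)*(-6) = -4 - 3/2 = -11/2)
R = 13 (R = 8 + 5 = 13)
J(N) = 11 (J(N) = -11/2*(-2) = 11)
J(R)/261 + 425/102 = 11/261 + 425/102 = 11*(1/261) + 425*(1/102) = 11/261 + 25/6 = 2197/522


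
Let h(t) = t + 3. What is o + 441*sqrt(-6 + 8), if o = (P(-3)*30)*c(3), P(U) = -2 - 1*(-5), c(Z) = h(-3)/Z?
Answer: 441*sqrt(2) ≈ 623.67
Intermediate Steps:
h(t) = 3 + t
c(Z) = 0 (c(Z) = (3 - 3)/Z = 0/Z = 0)
P(U) = 3 (P(U) = -2 + 5 = 3)
o = 0 (o = (3*30)*0 = 90*0 = 0)
o + 441*sqrt(-6 + 8) = 0 + 441*sqrt(-6 + 8) = 0 + 441*sqrt(2) = 441*sqrt(2)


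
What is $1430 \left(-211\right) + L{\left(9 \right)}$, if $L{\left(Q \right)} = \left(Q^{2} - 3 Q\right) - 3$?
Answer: $-301679$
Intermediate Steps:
$L{\left(Q \right)} = -3 + Q^{2} - 3 Q$
$1430 \left(-211\right) + L{\left(9 \right)} = 1430 \left(-211\right) - \left(30 - 81\right) = -301730 - -51 = -301730 + 51 = -301679$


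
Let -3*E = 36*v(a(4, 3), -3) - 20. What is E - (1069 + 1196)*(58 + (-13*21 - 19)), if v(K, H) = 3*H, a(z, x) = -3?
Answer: 1590374/3 ≈ 5.3013e+5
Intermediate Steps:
E = 344/3 (E = -(36*(3*(-3)) - 20)/3 = -(36*(-9) - 20)/3 = -(-324 - 20)/3 = -⅓*(-344) = 344/3 ≈ 114.67)
E - (1069 + 1196)*(58 + (-13*21 - 19)) = 344/3 - (1069 + 1196)*(58 + (-13*21 - 19)) = 344/3 - 2265*(58 + (-273 - 19)) = 344/3 - 2265*(58 - 292) = 344/3 - 2265*(-234) = 344/3 - 1*(-530010) = 344/3 + 530010 = 1590374/3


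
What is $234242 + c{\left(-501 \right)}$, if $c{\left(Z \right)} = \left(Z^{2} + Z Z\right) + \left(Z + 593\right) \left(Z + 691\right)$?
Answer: $753724$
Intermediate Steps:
$c{\left(Z \right)} = 2 Z^{2} + \left(593 + Z\right) \left(691 + Z\right)$ ($c{\left(Z \right)} = \left(Z^{2} + Z^{2}\right) + \left(593 + Z\right) \left(691 + Z\right) = 2 Z^{2} + \left(593 + Z\right) \left(691 + Z\right)$)
$234242 + c{\left(-501 \right)} = 234242 + \left(409763 + 3 \left(-501\right)^{2} + 1284 \left(-501\right)\right) = 234242 + \left(409763 + 3 \cdot 251001 - 643284\right) = 234242 + \left(409763 + 753003 - 643284\right) = 234242 + 519482 = 753724$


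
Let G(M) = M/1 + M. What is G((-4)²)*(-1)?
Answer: -32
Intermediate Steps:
G(M) = 2*M (G(M) = 1*M + M = M + M = 2*M)
G((-4)²)*(-1) = (2*(-4)²)*(-1) = (2*16)*(-1) = 32*(-1) = -32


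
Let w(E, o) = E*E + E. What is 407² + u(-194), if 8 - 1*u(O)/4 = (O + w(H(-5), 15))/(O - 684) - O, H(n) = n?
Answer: 72392947/439 ≈ 1.6490e+5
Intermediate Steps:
w(E, o) = E + E² (w(E, o) = E² + E = E + E²)
u(O) = 32 + 4*O - 4*(20 + O)/(-684 + O) (u(O) = 32 - 4*((O - 5*(1 - 5))/(O - 684) - O) = 32 - 4*((O - 5*(-4))/(-684 + O) - O) = 32 - 4*((O + 20)/(-684 + O) - O) = 32 - 4*((20 + O)/(-684 + O) - O) = 32 - 4*(-O + (20 + O)/(-684 + O)) = 32 + (4*O - 4*(20 + O)/(-684 + O)) = 32 + 4*O - 4*(20 + O)/(-684 + O))
407² + u(-194) = 407² + 4*(-5492 + (-194)² - 677*(-194))/(-684 - 194) = 165649 + 4*(-5492 + 37636 + 131338)/(-878) = 165649 + 4*(-1/878)*163482 = 165649 - 326964/439 = 72392947/439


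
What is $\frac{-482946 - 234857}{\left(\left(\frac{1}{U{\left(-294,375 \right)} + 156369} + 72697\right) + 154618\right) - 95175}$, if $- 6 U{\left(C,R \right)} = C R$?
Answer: $- \frac{125431767432}{23090672161} \approx -5.4321$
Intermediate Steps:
$U{\left(C,R \right)} = - \frac{C R}{6}$
$\frac{-482946 - 234857}{\left(\left(\frac{1}{U{\left(-294,375 \right)} + 156369} + 72697\right) + 154618\right) - 95175} = \frac{-482946 - 234857}{\left(\left(\frac{1}{\left(- \frac{1}{6}\right) \left(-294\right) 375 + 156369} + 72697\right) + 154618\right) - 95175} = \frac{-482946 - 234857}{\left(\left(\frac{1}{18375 + 156369} + 72697\right) + 154618\right) - 95175} = - \frac{717803}{\left(\left(\frac{1}{174744} + 72697\right) + 154618\right) - 95175} = - \frac{717803}{\left(\frac{12703364569}{174744} + 154618\right) - 95175} = - \frac{717803}{\frac{39721932361}{174744} - 95175} = - \frac{717803}{\frac{23090672161}{174744}} = \left(-717803\right) \frac{174744}{23090672161} = - \frac{125431767432}{23090672161}$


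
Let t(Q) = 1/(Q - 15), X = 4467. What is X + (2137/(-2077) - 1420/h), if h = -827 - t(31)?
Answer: 122794141966/27484941 ≈ 4467.7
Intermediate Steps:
t(Q) = 1/(-15 + Q)
h = -13233/16 (h = -827 - 1/(-15 + 31) = -827 - 1/16 = -13233/16 ≈ -827.06)
X + (2137/(-2077) - 1420/h) = 4467 + (2137/(-2077) - 1420/(-13233/16)) = 4467 + (2137*(-1/2077) - 1420*(-16/13233)) = 4467 + (-2137/2077 + 22720/13233) = 4467 + 18910519/27484941 = 122794141966/27484941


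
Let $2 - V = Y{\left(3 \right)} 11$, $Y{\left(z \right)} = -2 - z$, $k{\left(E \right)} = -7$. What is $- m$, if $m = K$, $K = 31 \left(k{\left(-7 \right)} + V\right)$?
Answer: $-1550$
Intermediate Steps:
$V = 57$ ($V = 2 - \left(-2 - 3\right) 11 = 2 - \left(-5\right) 11 = 2 - -55 = 2 + 55 = 57$)
$K = 1550$ ($K = 31 \left(-7 + 57\right) = 31 \cdot 50 = 1550$)
$m = 1550$
$- m = \left(-1\right) 1550 = -1550$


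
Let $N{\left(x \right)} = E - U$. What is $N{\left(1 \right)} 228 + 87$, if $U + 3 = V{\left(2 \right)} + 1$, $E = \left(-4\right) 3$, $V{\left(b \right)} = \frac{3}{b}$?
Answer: $-2535$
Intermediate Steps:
$E = -12$
$U = - \frac{1}{2}$ ($U = -3 + \left(\frac{3}{2} + 1\right) = -3 + \frac{5}{2} = - \frac{1}{2} \approx -0.5$)
$N{\left(x \right)} = - \frac{23}{2}$ ($N{\left(x \right)} = -12 - - \frac{1}{2} = -12 + \frac{1}{2} = - \frac{23}{2}$)
$N{\left(1 \right)} 228 + 87 = \left(- \frac{23}{2}\right) 228 + 87 = -2622 + 87 = -2535$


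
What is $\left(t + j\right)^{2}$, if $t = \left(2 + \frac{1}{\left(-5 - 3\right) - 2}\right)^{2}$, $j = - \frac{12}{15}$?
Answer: $\frac{78961}{10000} \approx 7.8961$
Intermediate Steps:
$j = - \frac{4}{5}$ ($j = \left(-12\right) \frac{1}{15} = - \frac{4}{5} \approx -0.8$)
$t = \frac{361}{100}$ ($t = \left(2 + \frac{1}{\left(-5 - 3\right) - 2}\right)^{2} = \left(2 + \frac{1}{-8 - 2}\right)^{2} = \left(2 + \frac{1}{-10}\right)^{2} = \left(2 - \frac{1}{10}\right)^{2} = \left(\frac{19}{10}\right)^{2} = \frac{361}{100} \approx 3.61$)
$\left(t + j\right)^{2} = \left(\frac{361}{100} - \frac{4}{5}\right)^{2} = \left(\frac{281}{100}\right)^{2} = \frac{78961}{10000}$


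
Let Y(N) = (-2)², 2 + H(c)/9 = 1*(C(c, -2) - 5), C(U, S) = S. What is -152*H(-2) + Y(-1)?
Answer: 12316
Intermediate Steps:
H(c) = -81 (H(c) = -18 + 9*(1*(-2 - 5)) = -18 + 9*(1*(-7)) = -18 + 9*(-7) = -18 - 63 = -81)
Y(N) = 4
-152*H(-2) + Y(-1) = -152*(-81) + 4 = -38*(-324) + 4 = 12312 + 4 = 12316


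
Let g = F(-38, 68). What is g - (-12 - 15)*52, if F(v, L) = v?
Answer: 1366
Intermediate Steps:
g = -38
g - (-12 - 15)*52 = -38 - (-12 - 15)*52 = -38 - (-27)*52 = -38 - 1*(-1404) = -38 + 1404 = 1366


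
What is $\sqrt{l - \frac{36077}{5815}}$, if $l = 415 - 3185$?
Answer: $\frac{i \sqrt{93875191005}}{5815} \approx 52.69 i$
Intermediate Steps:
$l = -2770$
$\sqrt{l - \frac{36077}{5815}} = \sqrt{-2770 - \frac{36077}{5815}} = \sqrt{- \frac{16143627}{5815}} = \frac{i \sqrt{93875191005}}{5815}$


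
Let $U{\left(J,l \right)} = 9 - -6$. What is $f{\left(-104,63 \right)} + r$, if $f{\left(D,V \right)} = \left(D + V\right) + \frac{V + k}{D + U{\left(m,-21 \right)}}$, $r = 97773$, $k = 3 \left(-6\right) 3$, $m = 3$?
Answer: $\frac{8698139}{89} \approx 97732.0$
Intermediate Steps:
$U{\left(J,l \right)} = 15$ ($U{\left(J,l \right)} = 9 + 6 = 15$)
$k = -54$ ($k = \left(-18\right) 3 = -54$)
$f{\left(D,V \right)} = D + V + \frac{-54 + V}{15 + D}$ ($f{\left(D,V \right)} = \left(D + V\right) + \frac{V - 54}{D + 15} = \left(D + V\right) + \frac{-54 + V}{15 + D} = D + V + \frac{-54 + V}{15 + D}$)
$f{\left(-104,63 \right)} + r = \frac{-54 + \left(-104\right)^{2} + 15 \left(-104\right) + 16 \cdot 63 - 6552}{15 - 104} + 97773 = \frac{-54 + 10816 - 1560 + 1008 - 6552}{-89} + 97773 = \left(- \frac{1}{89}\right) 3658 + 97773 = - \frac{3658}{89} + 97773 = \frac{8698139}{89}$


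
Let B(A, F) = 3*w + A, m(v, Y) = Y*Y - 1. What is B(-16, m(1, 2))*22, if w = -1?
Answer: -418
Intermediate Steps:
m(v, Y) = -1 + Y² (m(v, Y) = Y² - 1 = -1 + Y²)
B(A, F) = -3 + A (B(A, F) = 3*(-1) + A = -3 + A)
B(-16, m(1, 2))*22 = (-3 - 16)*22 = -19*22 = -418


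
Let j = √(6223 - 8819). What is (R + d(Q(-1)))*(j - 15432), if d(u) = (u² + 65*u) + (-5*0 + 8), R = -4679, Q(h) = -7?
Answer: 78348264 - 10154*I*√649 ≈ 7.8348e+7 - 2.5868e+5*I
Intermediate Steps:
j = 2*I*√649 (j = √(-2596) = 2*I*√649 ≈ 50.951*I)
d(u) = 8 + u² + 65*u (d(u) = (u² + 65*u) + (0 + 8) = (u² + 65*u) + 8 = 8 + u² + 65*u)
(R + d(Q(-1)))*(j - 15432) = (-4679 + (8 + (-7)² + 65*(-7)))*(2*I*√649 - 15432) = (-4679 + (8 + 49 - 455))*(-15432 + 2*I*√649) = (-4679 - 398)*(-15432 + 2*I*√649) = -5077*(-15432 + 2*I*√649) = 78348264 - 10154*I*√649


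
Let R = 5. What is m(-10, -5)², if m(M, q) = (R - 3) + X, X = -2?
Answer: 0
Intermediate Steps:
m(M, q) = 0 (m(M, q) = (5 - 3) - 2 = 2 - 2 = 0)
m(-10, -5)² = 0² = 0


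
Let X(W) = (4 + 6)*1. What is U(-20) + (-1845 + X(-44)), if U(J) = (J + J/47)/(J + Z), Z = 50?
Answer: -86277/47 ≈ -1835.7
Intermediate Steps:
X(W) = 10 (X(W) = 10*1 = 10)
U(J) = 48*J/(47*(50 + J)) (U(J) = (J + J/47)/(J + 50) = (J + J*(1/47))/(50 + J) = (J + J/47)/(50 + J) = (48*J/47)/(50 + J) = 48*J/(47*(50 + J)))
U(-20) + (-1845 + X(-44)) = (48/47)*(-20)/(50 - 20) + (-1845 + 10) = (48/47)*(-20)/30 - 1835 = (48/47)*(-20)*(1/30) - 1835 = -32/47 - 1835 = -86277/47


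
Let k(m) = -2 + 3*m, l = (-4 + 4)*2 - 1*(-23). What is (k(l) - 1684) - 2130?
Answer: -3747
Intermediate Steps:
l = 23 (l = 0*2 + 23 = 0 + 23 = 23)
(k(l) - 1684) - 2130 = ((-2 + 3*23) - 1684) - 2130 = ((-2 + 69) - 1684) - 2130 = (67 - 1684) - 2130 = -1617 - 2130 = -3747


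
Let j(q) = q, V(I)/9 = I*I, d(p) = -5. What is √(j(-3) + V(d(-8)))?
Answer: √222 ≈ 14.900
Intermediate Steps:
V(I) = 9*I² (V(I) = 9*(I*I) = 9*I²)
√(j(-3) + V(d(-8))) = √(-3 + 9*(-5)²) = √(-3 + 9*25) = √(-3 + 225) = √222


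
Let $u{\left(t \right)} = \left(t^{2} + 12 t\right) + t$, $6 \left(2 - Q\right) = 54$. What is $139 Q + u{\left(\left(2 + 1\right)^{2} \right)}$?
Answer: $-775$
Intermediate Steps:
$Q = -7$ ($Q = 2 - 9 = -7$)
$u{\left(t \right)} = t^{2} + 13 t$
$139 Q + u{\left(\left(2 + 1\right)^{2} \right)} = 139 \left(-7\right) + \left(2 + 1\right)^{2} \left(13 + \left(2 + 1\right)^{2}\right) = -973 + 3^{2} \left(13 + 3^{2}\right) = -973 + 9 \left(13 + 9\right) = -973 + 9 \cdot 22 = -973 + 198 = -775$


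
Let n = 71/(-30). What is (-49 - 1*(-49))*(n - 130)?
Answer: 0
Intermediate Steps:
n = -71/30 (n = 71*(-1/30) = -71/30 ≈ -2.3667)
(-49 - 1*(-49))*(n - 130) = (-49 - 1*(-49))*(-71/30 - 130) = (-49 + 49)*(-3971/30) = 0*(-3971/30) = 0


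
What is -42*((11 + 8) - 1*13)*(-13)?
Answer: 3276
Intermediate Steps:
-42*((11 + 8) - 1*13)*(-13) = -42*(19 - 13)*(-13) = -42*6*(-13) = -252*(-13) = 3276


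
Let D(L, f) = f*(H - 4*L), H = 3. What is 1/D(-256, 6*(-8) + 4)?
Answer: -1/45188 ≈ -2.2130e-5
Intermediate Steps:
D(L, f) = f*(3 - 4*L)
1/D(-256, 6*(-8) + 4) = 1/((6*(-8) + 4)*(3 - 4*(-256))) = 1/((-48 + 4)*(3 + 1024)) = 1/(-44*1027) = 1/(-45188) = -1/45188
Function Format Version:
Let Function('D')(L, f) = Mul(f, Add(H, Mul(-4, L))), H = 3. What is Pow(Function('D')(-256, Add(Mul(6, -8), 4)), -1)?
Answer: Rational(-1, 45188) ≈ -2.2130e-5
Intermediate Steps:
Function('D')(L, f) = Mul(f, Add(3, Mul(-4, L)))
Pow(Function('D')(-256, Add(Mul(6, -8), 4)), -1) = Pow(Mul(Add(Mul(6, -8), 4), Add(3, Mul(-4, -256))), -1) = Pow(Mul(Add(-48, 4), Add(3, 1024)), -1) = Pow(Mul(-44, 1027), -1) = Pow(-45188, -1) = Rational(-1, 45188)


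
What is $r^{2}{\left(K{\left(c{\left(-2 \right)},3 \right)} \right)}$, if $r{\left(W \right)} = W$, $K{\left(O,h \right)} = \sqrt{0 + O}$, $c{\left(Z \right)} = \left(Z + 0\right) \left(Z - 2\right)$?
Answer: $8$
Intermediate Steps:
$c{\left(Z \right)} = Z \left(-2 + Z\right)$
$K{\left(O,h \right)} = \sqrt{O}$
$r^{2}{\left(K{\left(c{\left(-2 \right)},3 \right)} \right)} = \left(\sqrt{- 2 \left(-2 - 2\right)}\right)^{2} = \left(\sqrt{\left(-2\right) \left(-4\right)}\right)^{2} = \left(\sqrt{8}\right)^{2} = \left(2 \sqrt{2}\right)^{2} = 8$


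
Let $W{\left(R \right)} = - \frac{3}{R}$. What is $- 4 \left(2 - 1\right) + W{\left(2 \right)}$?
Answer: $- \frac{11}{2} \approx -5.5$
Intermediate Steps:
$- 4 \left(2 - 1\right) + W{\left(2 \right)} = - 4 \left(2 - 1\right) - \frac{3}{2} = \left(-4\right) 1 - \frac{3}{2} = -4 - \frac{3}{2} = - \frac{11}{2}$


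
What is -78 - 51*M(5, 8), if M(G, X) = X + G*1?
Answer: -741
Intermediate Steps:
M(G, X) = G + X (M(G, X) = X + G = G + X)
-78 - 51*M(5, 8) = -78 - 51*(5 + 8) = -78 - 51*13 = -78 - 663 = -741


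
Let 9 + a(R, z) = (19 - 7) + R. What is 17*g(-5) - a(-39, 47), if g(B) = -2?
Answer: 2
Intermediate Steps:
a(R, z) = 3 + R (a(R, z) = -9 + ((19 - 7) + R) = -9 + (12 + R) = 3 + R)
17*g(-5) - a(-39, 47) = 17*(-2) - (3 - 39) = -34 - 1*(-36) = -34 + 36 = 2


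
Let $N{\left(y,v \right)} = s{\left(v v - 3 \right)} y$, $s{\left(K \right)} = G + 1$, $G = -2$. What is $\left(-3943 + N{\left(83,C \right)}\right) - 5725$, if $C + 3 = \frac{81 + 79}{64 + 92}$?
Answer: $-9751$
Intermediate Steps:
$C = - \frac{77}{39}$ ($C = -3 + \frac{81 + 79}{64 + 92} = -3 + \frac{160}{156} = -3 + 160 \cdot \frac{1}{156} = -3 + \frac{40}{39} = - \frac{77}{39} \approx -1.9744$)
$s{\left(K \right)} = -1$ ($s{\left(K \right)} = -2 + 1 = -1$)
$N{\left(y,v \right)} = - y$
$\left(-3943 + N{\left(83,C \right)}\right) - 5725 = \left(-3943 - 83\right) - 5725 = -4026 - 5725 = -9751$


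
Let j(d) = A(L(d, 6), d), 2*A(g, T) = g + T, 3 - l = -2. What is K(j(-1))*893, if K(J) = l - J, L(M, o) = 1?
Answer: 4465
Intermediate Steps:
l = 5 (l = 3 - 1*(-2) = 3 + 2 = 5)
A(g, T) = T/2 + g/2 (A(g, T) = (g + T)/2 = (T + g)/2 = T/2 + g/2)
j(d) = ½ + d/2 (j(d) = d/2 + (½)*1 = d/2 + ½ = ½ + d/2)
K(J) = 5 - J
K(j(-1))*893 = (5 - (½ + (½)*(-1)))*893 = (5 - (½ - ½))*893 = (5 - 1*0)*893 = (5 + 0)*893 = 5*893 = 4465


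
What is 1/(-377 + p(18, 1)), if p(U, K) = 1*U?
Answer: -1/359 ≈ -0.0027855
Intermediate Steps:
p(U, K) = U
1/(-377 + p(18, 1)) = 1/(-377 + 18) = 1/(-359) = -1/359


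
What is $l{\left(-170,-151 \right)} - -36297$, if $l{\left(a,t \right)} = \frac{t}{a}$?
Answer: $\frac{6170641}{170} \approx 36298.0$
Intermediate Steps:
$l{\left(-170,-151 \right)} - -36297 = - \frac{151}{-170} - -36297 = \left(-151\right) \left(- \frac{1}{170}\right) + 36297 = \frac{151}{170} + 36297 = \frac{6170641}{170}$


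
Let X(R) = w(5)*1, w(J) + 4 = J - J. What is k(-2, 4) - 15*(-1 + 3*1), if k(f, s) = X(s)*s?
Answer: -46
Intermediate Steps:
w(J) = -4 (w(J) = -4 + (J - J) = -4 + 0 = -4)
X(R) = -4 (X(R) = -4*1 = -4)
k(f, s) = -4*s
k(-2, 4) - 15*(-1 + 3*1) = -4*4 - 15*(-1 + 3*1) = -16 - 15*(-1 + 3) = -16 - 15*2 = -16 - 30 = -46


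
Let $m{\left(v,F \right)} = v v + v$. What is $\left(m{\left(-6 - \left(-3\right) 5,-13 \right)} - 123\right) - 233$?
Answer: $-266$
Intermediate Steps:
$m{\left(v,F \right)} = v + v^{2}$ ($m{\left(v,F \right)} = v^{2} + v = v + v^{2}$)
$\left(m{\left(-6 - \left(-3\right) 5,-13 \right)} - 123\right) - 233 = \left(\left(-6 - \left(-3\right) 5\right) \left(1 - \left(6 - 15\right)\right) - 123\right) - 233 = \left(\left(-6 - -15\right) \left(1 - -9\right) - 123\right) - 233 = \left(\left(-6 + 15\right) \left(1 + \left(-6 + 15\right)\right) - 123\right) - 233 = \left(9 \left(1 + 9\right) - 123\right) - 233 = \left(9 \cdot 10 - 123\right) - 233 = \left(90 - 123\right) - 233 = -33 - 233 = -266$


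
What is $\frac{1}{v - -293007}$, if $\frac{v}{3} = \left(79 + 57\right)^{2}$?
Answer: $\frac{1}{348495} \approx 2.8695 \cdot 10^{-6}$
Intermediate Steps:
$v = 55488$ ($v = 3 \left(79 + 57\right)^{2} = 3 \cdot 136^{2} = 3 \cdot 18496 = 55488$)
$\frac{1}{v - -293007} = \frac{1}{55488 - -293007} = \frac{1}{55488 + \left(-128193 + 421200\right)} = \frac{1}{55488 + 293007} = \frac{1}{348495}$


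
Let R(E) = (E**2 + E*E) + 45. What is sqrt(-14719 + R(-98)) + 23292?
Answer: 23292 + sqrt(4534) ≈ 23359.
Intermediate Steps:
R(E) = 45 + 2*E**2 (R(E) = (E**2 + E**2) + 45 = 2*E**2 + 45 = 45 + 2*E**2)
sqrt(-14719 + R(-98)) + 23292 = sqrt(-14719 + (45 + 2*(-98)**2)) + 23292 = sqrt(-14719 + (45 + 2*9604)) + 23292 = sqrt(-14719 + (45 + 19208)) + 23292 = sqrt(-14719 + 19253) + 23292 = sqrt(4534) + 23292 = 23292 + sqrt(4534)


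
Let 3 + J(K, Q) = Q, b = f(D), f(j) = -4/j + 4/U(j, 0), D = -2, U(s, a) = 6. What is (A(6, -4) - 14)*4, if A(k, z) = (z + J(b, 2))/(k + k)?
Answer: -173/3 ≈ -57.667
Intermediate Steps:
f(j) = 2/3 - 4/j (f(j) = -4/j + 4/6 = -4/j + 4*(1/6) = -4/j + 2/3 = 2/3 - 4/j)
b = 8/3 (b = 2/3 - 4/(-2) = 2/3 - 4*(-1/2) = 2/3 + 2 = 8/3 ≈ 2.6667)
J(K, Q) = -3 + Q
A(k, z) = (-1 + z)/(2*k) (A(k, z) = (z + (-3 + 2))/(k + k) = (z - 1)/((2*k)) = (-1 + z)*(1/(2*k)) = (-1 + z)/(2*k))
(A(6, -4) - 14)*4 = ((1/2)*(-1 - 4)/6 - 14)*4 = ((1/2)*(1/6)*(-5) - 14)*4 = (-5/12 - 14)*4 = -173/12*4 = -173/3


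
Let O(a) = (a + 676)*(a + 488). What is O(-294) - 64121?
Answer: 9987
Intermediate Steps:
O(a) = (488 + a)*(676 + a) (O(a) = (676 + a)*(488 + a) = (488 + a)*(676 + a))
O(-294) - 64121 = (329888 + (-294)² + 1164*(-294)) - 64121 = (329888 + 86436 - 342216) - 64121 = 74108 - 64121 = 9987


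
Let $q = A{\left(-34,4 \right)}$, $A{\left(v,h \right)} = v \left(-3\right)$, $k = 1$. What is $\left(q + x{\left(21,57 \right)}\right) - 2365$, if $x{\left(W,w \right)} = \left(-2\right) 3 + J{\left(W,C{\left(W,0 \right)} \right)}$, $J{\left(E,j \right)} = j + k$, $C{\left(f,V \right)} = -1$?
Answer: $-2269$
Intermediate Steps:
$A{\left(v,h \right)} = - 3 v$
$q = 102$ ($q = \left(-3\right) \left(-34\right) = 102$)
$J{\left(E,j \right)} = 1 + j$ ($J{\left(E,j \right)} = j + 1 = 1 + j$)
$x{\left(W,w \right)} = -6$ ($x{\left(W,w \right)} = \left(-2\right) 3 + \left(1 - 1\right) = -6 + 0 = -6$)
$\left(q + x{\left(21,57 \right)}\right) - 2365 = \left(102 - 6\right) - 2365 = 96 - 2365 = -2269$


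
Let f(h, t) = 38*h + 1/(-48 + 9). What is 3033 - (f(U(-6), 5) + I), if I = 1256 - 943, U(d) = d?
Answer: 114973/39 ≈ 2948.0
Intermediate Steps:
I = 313
f(h, t) = -1/39 + 38*h (f(h, t) = 38*h + 1/(-39) = 38*h - 1/39 = -1/39 + 38*h)
3033 - (f(U(-6), 5) + I) = 3033 - ((-1/39 + 38*(-6)) + 313) = 3033 - ((-1/39 - 228) + 313) = 3033 - (-8893/39 + 313) = 3033 - 1*3314/39 = 3033 - 3314/39 = 114973/39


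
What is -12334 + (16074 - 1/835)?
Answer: 3122899/835 ≈ 3740.0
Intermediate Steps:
-12334 + (16074 - 1/835) = -12334 + 13421789/835 = 3122899/835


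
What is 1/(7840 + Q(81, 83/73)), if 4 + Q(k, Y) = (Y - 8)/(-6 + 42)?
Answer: 876/6864169 ≈ 0.00012762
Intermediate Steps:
Q(k, Y) = -38/9 + Y/36 (Q(k, Y) = -4 + (Y - 8)/(-6 + 42) = -4 + (-8 + Y)/36 = -4 + (-8 + Y)*(1/36) = -4 + (-2/9 + Y/36) = -38/9 + Y/36)
1/(7840 + Q(81, 83/73)) = 1/(7840 + (-38/9 + (83/73)/36)) = 1/(7840 + (-38/9 + (83*(1/73))/36)) = 1/(7840 + (-38/9 + (1/36)*(83/73))) = 1/(7840 + (-38/9 + 83/2628)) = 1/(7840 - 3671/876) = 1/(6864169/876) = 876/6864169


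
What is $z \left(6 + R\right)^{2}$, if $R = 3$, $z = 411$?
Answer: $33291$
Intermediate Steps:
$z \left(6 + R\right)^{2} = 411 \left(6 + 3\right)^{2} = 411 \cdot 9^{2} = 411 \cdot 81 = 33291$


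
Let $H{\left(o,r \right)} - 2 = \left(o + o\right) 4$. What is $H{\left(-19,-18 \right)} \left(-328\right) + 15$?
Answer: $49215$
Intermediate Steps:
$H{\left(o,r \right)} = 2 + 8 o$ ($H{\left(o,r \right)} = 2 + \left(o + o\right) 4 = 2 + 2 o 4 = 2 + 8 o$)
$H{\left(-19,-18 \right)} \left(-328\right) + 15 = \left(2 + 8 \left(-19\right)\right) \left(-328\right) + 15 = \left(2 - 152\right) \left(-328\right) + 15 = \left(-150\right) \left(-328\right) + 15 = 49200 + 15 = 49215$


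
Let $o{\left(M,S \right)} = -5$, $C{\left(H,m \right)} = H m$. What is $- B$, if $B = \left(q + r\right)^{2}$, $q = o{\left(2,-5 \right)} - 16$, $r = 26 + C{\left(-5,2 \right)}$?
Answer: $-25$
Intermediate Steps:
$r = 16$ ($r = 26 - 10 = 16$)
$q = -21$ ($q = -5 - 16 = -21$)
$B = 25$ ($B = \left(-21 + 16\right)^{2} = \left(-5\right)^{2} = 25$)
$- B = \left(-1\right) 25 = -25$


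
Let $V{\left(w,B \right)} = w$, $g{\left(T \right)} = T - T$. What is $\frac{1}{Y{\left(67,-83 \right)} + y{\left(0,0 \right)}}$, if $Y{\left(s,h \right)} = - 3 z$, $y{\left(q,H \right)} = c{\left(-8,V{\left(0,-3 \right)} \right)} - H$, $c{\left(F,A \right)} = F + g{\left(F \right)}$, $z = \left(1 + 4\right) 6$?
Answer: $- \frac{1}{98} \approx -0.010204$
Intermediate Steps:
$g{\left(T \right)} = 0$
$z = 30$ ($z = 5 \cdot 6 = 30$)
$c{\left(F,A \right)} = F$ ($c{\left(F,A \right)} = F + 0 = F$)
$y{\left(q,H \right)} = -8 - H$
$Y{\left(s,h \right)} = -90$ ($Y{\left(s,h \right)} = \left(-3\right) 30 = -90$)
$\frac{1}{Y{\left(67,-83 \right)} + y{\left(0,0 \right)}} = \frac{1}{-90 - 8} = \frac{1}{-98} = - \frac{1}{98}$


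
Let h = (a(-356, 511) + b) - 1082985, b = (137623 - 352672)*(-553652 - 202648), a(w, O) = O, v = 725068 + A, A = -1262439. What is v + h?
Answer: 162639938855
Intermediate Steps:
v = -537371 (v = 725068 - 1262439 = -537371)
b = 162641558700 (b = -215049*(-756300) = 162641558700)
h = 162640476226 (h = (511 + 162641558700) - 1082985 = 162641559211 - 1082985 = 162640476226)
v + h = -537371 + 162640476226 = 162639938855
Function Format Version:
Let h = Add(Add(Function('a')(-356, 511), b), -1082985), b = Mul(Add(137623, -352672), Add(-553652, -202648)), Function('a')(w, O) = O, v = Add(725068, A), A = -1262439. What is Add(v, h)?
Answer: 162639938855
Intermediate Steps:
v = -537371 (v = Add(725068, -1262439) = -537371)
b = 162641558700 (b = Mul(-215049, -756300) = 162641558700)
h = 162640476226 (h = Add(Add(511, 162641558700), -1082985) = Add(162641559211, -1082985) = 162640476226)
Add(v, h) = Add(-537371, 162640476226) = 162639938855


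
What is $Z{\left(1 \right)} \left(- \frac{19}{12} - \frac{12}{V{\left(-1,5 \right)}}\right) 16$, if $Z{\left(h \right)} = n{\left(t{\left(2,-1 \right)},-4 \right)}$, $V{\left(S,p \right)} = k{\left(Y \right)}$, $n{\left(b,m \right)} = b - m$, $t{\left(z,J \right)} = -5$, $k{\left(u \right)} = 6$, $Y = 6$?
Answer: $\frac{172}{3} \approx 57.333$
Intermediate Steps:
$V{\left(S,p \right)} = 6$
$Z{\left(h \right)} = -1$ ($Z{\left(h \right)} = -5 - -4 = -5 + 4 = -1$)
$Z{\left(1 \right)} \left(- \frac{19}{12} - \frac{12}{V{\left(-1,5 \right)}}\right) 16 = - (- \frac{19}{12} - \frac{12}{6}) 16 = - (\left(-19\right) \frac{1}{12} - 2) 16 = - (- \frac{19}{12} - 2) 16 = \left(-1\right) \left(- \frac{43}{12}\right) 16 = \frac{43}{12} \cdot 16 = \frac{172}{3}$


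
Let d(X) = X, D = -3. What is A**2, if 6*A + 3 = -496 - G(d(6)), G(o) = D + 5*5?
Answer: 271441/36 ≈ 7540.0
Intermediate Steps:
G(o) = 22 (G(o) = -3 + 5*5 = -3 + 25 = 22)
A = -521/6 (A = -1/2 + (-496 - 1*22)/6 = -1/2 + (-496 - 22)/6 = -1/2 + (1/6)*(-518) = -1/2 - 259/3 = -521/6 ≈ -86.833)
A**2 = (-521/6)**2 = 271441/36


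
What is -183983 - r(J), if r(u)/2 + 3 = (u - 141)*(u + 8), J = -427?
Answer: -659961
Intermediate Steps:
r(u) = -6 + 2*(-141 + u)*(8 + u) (r(u) = -6 + 2*((u - 141)*(u + 8)) = -6 + 2*((-141 + u)*(8 + u)) = -6 + 2*(-141 + u)*(8 + u))
-183983 - r(J) = -183983 - (-2262 - 266*(-427) + 2*(-427)**2) = -183983 - (-2262 + 113582 + 2*182329) = -183983 - (-2262 + 113582 + 364658) = -183983 - 1*475978 = -183983 - 475978 = -659961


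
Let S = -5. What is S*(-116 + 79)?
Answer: 185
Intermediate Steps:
S*(-116 + 79) = -5*(-116 + 79) = -5*(-37) = 185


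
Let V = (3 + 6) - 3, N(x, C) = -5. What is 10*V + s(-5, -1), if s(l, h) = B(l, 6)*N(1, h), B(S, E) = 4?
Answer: 40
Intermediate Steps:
V = 6 (V = 9 - 3 = 6)
s(l, h) = -20 (s(l, h) = 4*(-5) = -20)
10*V + s(-5, -1) = 10*6 - 20 = 60 - 20 = 40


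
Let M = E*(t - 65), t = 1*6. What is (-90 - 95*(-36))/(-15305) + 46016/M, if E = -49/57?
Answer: 8026808226/8849351 ≈ 907.05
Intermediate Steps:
E = -49/57 (E = -49*1/57 = -49/57 ≈ -0.85965)
t = 6
M = 2891/57 (M = -49*(6 - 65)/57 = -49/57*(-59) = 2891/57 ≈ 50.719)
(-90 - 95*(-36))/(-15305) + 46016/M = (-90 - 95*(-36))/(-15305) + 46016/(2891/57) = (-90 + 3420)*(-1/15305) + 46016*(57/2891) = 3330*(-1/15305) + 2622912/2891 = -666/3061 + 2622912/2891 = 8026808226/8849351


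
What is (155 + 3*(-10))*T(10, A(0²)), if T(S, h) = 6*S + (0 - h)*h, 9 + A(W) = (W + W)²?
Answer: -2625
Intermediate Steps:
A(W) = -9 + 4*W² (A(W) = -9 + (W + W)² = -9 + (2*W)² = -9 + 4*W²)
T(S, h) = -h² + 6*S (T(S, h) = 6*S + (-h)*h = 6*S - h² = -h² + 6*S)
(155 + 3*(-10))*T(10, A(0²)) = (155 + 3*(-10))*(-(-9 + 4*(0²)²)² + 6*10) = (155 - 30)*(-(-9 + 4*0²)² + 60) = 125*(-(-9 + 4*0)² + 60) = 125*(-(-9 + 0)² + 60) = 125*(-1*(-9)² + 60) = 125*(-1*81 + 60) = 125*(-81 + 60) = 125*(-21) = -2625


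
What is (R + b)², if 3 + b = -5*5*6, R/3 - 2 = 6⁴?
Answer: 13995081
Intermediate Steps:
R = 3894 (R = 6 + 3*6⁴ = 6 + 3*1296 = 6 + 3888 = 3894)
b = -153 (b = -3 - 5*5*6 = -3 - 25*6 = -3 - 1*150 = -3 - 150 = -153)
(R + b)² = (3894 - 153)² = 3741² = 13995081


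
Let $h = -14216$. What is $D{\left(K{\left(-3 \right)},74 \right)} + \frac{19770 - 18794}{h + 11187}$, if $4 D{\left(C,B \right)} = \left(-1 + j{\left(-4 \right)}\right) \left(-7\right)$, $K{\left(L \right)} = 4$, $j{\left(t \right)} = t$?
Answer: $\frac{102111}{12116} \approx 8.4278$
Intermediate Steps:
$D{\left(C,B \right)} = \frac{35}{4}$ ($D{\left(C,B \right)} = \frac{\left(-1 - 4\right) \left(-7\right)}{4} = \frac{\left(-5\right) \left(-7\right)}{4} = \frac{1}{4} \cdot 35 = \frac{35}{4}$)
$D{\left(K{\left(-3 \right)},74 \right)} + \frac{19770 - 18794}{h + 11187} = \frac{35}{4} + \frac{19770 - 18794}{-14216 + 11187} = \frac{35}{4} + \frac{976}{-3029} = \frac{35}{4} + 976 \left(- \frac{1}{3029}\right) = \frac{35}{4} - \frac{976}{3029} = \frac{102111}{12116}$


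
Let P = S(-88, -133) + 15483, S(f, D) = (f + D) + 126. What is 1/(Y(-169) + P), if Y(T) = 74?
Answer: 1/15462 ≈ 6.4675e-5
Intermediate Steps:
S(f, D) = 126 + D + f (S(f, D) = (D + f) + 126 = 126 + D + f)
P = 15388 (P = (126 - 133 - 88) + 15483 = -95 + 15483 = 15388)
1/(Y(-169) + P) = 1/(74 + 15388) = 1/15462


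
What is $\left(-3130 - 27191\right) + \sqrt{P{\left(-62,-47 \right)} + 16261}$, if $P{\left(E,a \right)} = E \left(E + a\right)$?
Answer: $-30321 + \sqrt{23019} \approx -30169.0$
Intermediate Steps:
$\left(-3130 - 27191\right) + \sqrt{P{\left(-62,-47 \right)} + 16261} = \left(-3130 - 27191\right) + \sqrt{- 62 \left(-62 - 47\right) + 16261} = -30321 + \sqrt{\left(-62\right) \left(-109\right) + 16261} = -30321 + \sqrt{6758 + 16261} = -30321 + \sqrt{23019}$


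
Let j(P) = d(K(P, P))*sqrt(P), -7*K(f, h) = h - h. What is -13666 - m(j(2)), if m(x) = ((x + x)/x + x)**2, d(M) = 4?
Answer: -13702 - 16*sqrt(2) ≈ -13725.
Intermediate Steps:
K(f, h) = 0 (K(f, h) = -(h - h)/7 = -1/7*0 = 0)
j(P) = 4*sqrt(P)
m(x) = (2 + x)**2 (m(x) = ((2*x)/x + x)**2 = (2 + x)**2)
-13666 - m(j(2)) = -13666 - (2 + 4*sqrt(2))**2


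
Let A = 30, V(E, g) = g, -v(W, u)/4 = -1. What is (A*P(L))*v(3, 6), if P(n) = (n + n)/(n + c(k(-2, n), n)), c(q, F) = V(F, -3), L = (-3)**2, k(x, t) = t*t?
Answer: 360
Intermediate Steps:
k(x, t) = t**2
v(W, u) = 4 (v(W, u) = -4*(-1) = 4)
L = 9
c(q, F) = -3
P(n) = 2*n/(-3 + n) (P(n) = (n + n)/(n - 3) = (2*n)/(-3 + n) = 2*n/(-3 + n))
(A*P(L))*v(3, 6) = (30*(2*9/(-3 + 9)))*4 = (30*(2*9/6))*4 = (30*(2*9*(1/6)))*4 = (30*3)*4 = 90*4 = 360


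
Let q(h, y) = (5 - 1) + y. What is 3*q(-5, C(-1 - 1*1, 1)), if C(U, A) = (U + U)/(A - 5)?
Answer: 15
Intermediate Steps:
C(U, A) = 2*U/(-5 + A) (C(U, A) = (2*U)/(-5 + A) = 2*U/(-5 + A))
q(h, y) = 4 + y
3*q(-5, C(-1 - 1*1, 1)) = 3*(4 + 2*(-1 - 1*1)/(-5 + 1)) = 3*(4 + 2*(-1 - 1)/(-4)) = 3*(4 + 2*(-2)*(-¼)) = 3*(4 + 1) = 3*5 = 15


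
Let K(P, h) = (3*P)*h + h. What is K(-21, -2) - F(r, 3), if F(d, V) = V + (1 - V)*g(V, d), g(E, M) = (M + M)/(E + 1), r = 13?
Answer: 134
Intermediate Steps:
K(P, h) = h + 3*P*h (K(P, h) = 3*P*h + h = h + 3*P*h)
g(E, M) = 2*M/(1 + E) (g(E, M) = (2*M)/(1 + E) = 2*M/(1 + E))
F(d, V) = V + 2*d*(1 - V)/(1 + V) (F(d, V) = V + (1 - V)*(2*d/(1 + V)) = V + 2*d*(1 - V)/(1 + V))
K(-21, -2) - F(r, 3) = -2*(1 + 3*(-21)) - (2*13 + 3*(1 + 3) - 2*3*13)/(1 + 3) = -2*(1 - 63) - (26 + 3*4 - 78)/4 = -2*(-62) - (26 + 12 - 78)/4 = 124 - (-40)/4 = 124 - 1*(-10) = 124 + 10 = 134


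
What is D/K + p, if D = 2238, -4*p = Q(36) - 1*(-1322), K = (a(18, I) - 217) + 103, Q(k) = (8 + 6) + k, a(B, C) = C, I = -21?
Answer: -16181/45 ≈ -359.58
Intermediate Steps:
Q(k) = 14 + k
K = -135 (K = (-21 - 217) + 103 = -238 + 103 = -135)
p = -343 (p = -((14 + 36) - 1*(-1322))/4 = -(50 + 1322)/4 = -1/4*1372 = -343)
D/K + p = 2238/(-135) - 343 = 2238*(-1/135) - 343 = -746/45 - 343 = -16181/45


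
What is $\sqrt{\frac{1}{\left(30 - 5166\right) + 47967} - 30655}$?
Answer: $\frac{4 i \sqrt{390530768921}}{14277} \approx 175.09 i$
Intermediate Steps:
$\sqrt{\frac{1}{\left(30 - 5166\right) + 47967} - 30655} = \sqrt{\frac{1}{-5136 + 47967} - 30655} = \sqrt{\frac{1}{42831} - 30655} = \sqrt{- \frac{1312984304}{42831}} = \frac{4 i \sqrt{390530768921}}{14277}$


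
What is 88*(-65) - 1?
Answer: -5721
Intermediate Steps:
88*(-65) - 1 = -5720 - 1 = -5721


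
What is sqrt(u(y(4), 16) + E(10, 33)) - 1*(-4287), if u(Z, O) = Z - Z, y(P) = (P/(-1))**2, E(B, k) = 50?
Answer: 4287 + 5*sqrt(2) ≈ 4294.1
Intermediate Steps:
y(P) = P**2 (y(P) = (P*(-1))**2 = (-P)**2 = P**2)
u(Z, O) = 0
sqrt(u(y(4), 16) + E(10, 33)) - 1*(-4287) = sqrt(0 + 50) - 1*(-4287) = sqrt(50) + 4287 = 5*sqrt(2) + 4287 = 4287 + 5*sqrt(2)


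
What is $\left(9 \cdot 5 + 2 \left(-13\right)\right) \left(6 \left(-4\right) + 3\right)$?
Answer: $-399$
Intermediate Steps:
$\left(9 \cdot 5 + 2 \left(-13\right)\right) \left(6 \left(-4\right) + 3\right) = \left(45 - 26\right) \left(-24 + 3\right) = 19 \left(-21\right) = -399$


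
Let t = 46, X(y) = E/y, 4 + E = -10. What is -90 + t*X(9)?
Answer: -1454/9 ≈ -161.56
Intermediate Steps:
E = -14 (E = -4 - 10 = -14)
X(y) = -14/y
-90 + t*X(9) = -90 + 46*(-14/9) = -90 - 644/9 = -1454/9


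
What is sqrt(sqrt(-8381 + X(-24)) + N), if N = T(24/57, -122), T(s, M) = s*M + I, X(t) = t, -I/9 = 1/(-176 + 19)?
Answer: sqrt(-456580963 + 364829849*I*sqrt(5))/2983 ≈ 5.1841 + 8.8423*I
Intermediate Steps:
I = 9/157 (I = -9/(-176 + 19) = -9/(-157) = -9*(-1/157) = 9/157 ≈ 0.057325)
T(s, M) = 9/157 + M*s (T(s, M) = s*M + 9/157 = M*s + 9/157 = 9/157 + M*s)
N = -153061/2983 (N = 9/157 - 2928/57 = 9/157 - 122*8/19 = 9/157 - 976/19 = -153061/2983 ≈ -51.311)
sqrt(sqrt(-8381 + X(-24)) + N) = sqrt(sqrt(-8381 - 24) - 153061/2983) = sqrt(sqrt(-8405) - 153061/2983) = sqrt(41*I*sqrt(5) - 153061/2983) = sqrt(-153061/2983 + 41*I*sqrt(5))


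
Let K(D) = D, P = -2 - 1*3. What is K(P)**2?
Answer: 25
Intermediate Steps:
P = -5 (P = -2 - 3 = -5)
K(P)**2 = (-5)**2 = 25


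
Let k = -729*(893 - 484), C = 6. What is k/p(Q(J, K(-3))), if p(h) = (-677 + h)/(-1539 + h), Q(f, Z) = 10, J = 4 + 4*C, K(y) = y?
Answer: -455888169/667 ≈ -6.8349e+5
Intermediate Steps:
J = 28 (J = 4 + 4*6 = 4 + 24 = 28)
p(h) = (-677 + h)/(-1539 + h)
k = -298161 (k = -729*409 = -298161)
k/p(Q(J, K(-3))) = -298161*(-1539 + 10)/(-677 + 10) = -298161/(-667/(-1529)) = -298161/((-1/1529*(-667))) = -298161/667/1529 = -298161*1529/667 = -455888169/667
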